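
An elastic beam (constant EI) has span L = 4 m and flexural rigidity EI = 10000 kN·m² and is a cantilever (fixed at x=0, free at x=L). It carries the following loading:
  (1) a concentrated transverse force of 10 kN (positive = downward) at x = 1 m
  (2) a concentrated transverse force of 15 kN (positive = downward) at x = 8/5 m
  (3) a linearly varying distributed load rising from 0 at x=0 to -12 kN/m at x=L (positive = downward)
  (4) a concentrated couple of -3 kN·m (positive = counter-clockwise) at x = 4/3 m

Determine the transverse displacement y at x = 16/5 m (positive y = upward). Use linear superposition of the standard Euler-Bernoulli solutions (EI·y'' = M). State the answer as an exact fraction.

y(16/5) = 6062341/468750000 m

Load 1 — point force P=10 kN at a=1 m (b=L-a=3):
  y_1 = -Pa²(3x-a)/(6EI)  [x>a] = -10·1²·(3·(16/5)-1)/(6·10000) = -43/30000 m
Load 2 — point force P=15 kN at a=8/5 m (b=L-a=12/5):
  y_2 = -Pa²(3x-a)/(6EI)  [x>a] = -15·(8/5)²·(3·(16/5)-(8/5))/(6·10000) = -16/3125 m
Load 3 — triangular load w₀=-12 kN/m (0→w₀ over full span):
  y_3 = (w₀Lx³/12-w₀L²x²/6-w₀x⁵/(120L))/EI = ((-12)·4·(16/5)³/12-(-12)·4²·(16/5)²/6-(-12)·(16/5)⁵/(120·4))/10000 = 200192/9765625 m
Load 4 — applied couple M₀=-3 kN·m at a=4/3 m (b=L-a=8/3):
  y_4 = M₀a(2x-a)/(2EI)  [x>a] = (-3)·(4/3)·(2·(16/5)-(4/3))/(2·10000) = -19/18750 m
Superposition: y = Σ y_i = 6062341/468750000 m ≈ 0.012933 m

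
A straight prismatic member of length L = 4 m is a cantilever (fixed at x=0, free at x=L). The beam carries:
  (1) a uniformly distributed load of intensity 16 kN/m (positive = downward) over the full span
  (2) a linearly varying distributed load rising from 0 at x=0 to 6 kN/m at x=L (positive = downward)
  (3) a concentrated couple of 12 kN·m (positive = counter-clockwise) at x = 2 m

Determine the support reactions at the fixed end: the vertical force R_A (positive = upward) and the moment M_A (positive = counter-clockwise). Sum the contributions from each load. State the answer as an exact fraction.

Load 1 — uniform load w=16 kN/m over full span:
  R_A = wL = 16·4 = 64 kN
  M_A = wL²/2 = 16·4²/2 = 128 kN·m
Load 2 — triangular load w₀=6 kN/m (0→w₀ over full span):
  R_A = w₀L/2 = 6·4/2 = 12 kN
  M_A = w₀L²/3 = 6·4²/3 = 32 kN·m
Load 3 — applied couple M₀=12 kN·m at a=2 m (b=L-a=2):
  R_A = 0 kN
  M_A = -M₀ = -12 kN·m
Superposition: R_A = 76 kN, M_A = 148 kN·m

R_A = 76 kN, M_A = 148 kN·m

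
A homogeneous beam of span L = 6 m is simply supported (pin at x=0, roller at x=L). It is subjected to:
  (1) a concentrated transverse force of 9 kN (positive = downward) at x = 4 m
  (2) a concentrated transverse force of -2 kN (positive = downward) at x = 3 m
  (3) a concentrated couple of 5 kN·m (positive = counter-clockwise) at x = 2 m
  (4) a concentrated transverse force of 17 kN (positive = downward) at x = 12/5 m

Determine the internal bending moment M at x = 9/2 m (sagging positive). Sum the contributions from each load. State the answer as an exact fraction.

Load 1 — point force P=9 kN at a=4 m (b=L-a=2):
  M_1 = Pa(L-x)/L  [x>a] = 9·4·(6-(9/2))/6 = 9 kN·m
Load 2 — point force P=-2 kN at a=3 m (b=L-a=3):
  M_2 = Pa(L-x)/L  [x>a] = (-2)·3·(6-(9/2))/6 = -3/2 kN·m
Load 3 — applied couple M₀=5 kN·m at a=2 m (b=L-a=4):
  M_3 = M₀x/L - M₀  [x>a] = 5·(9/2)/6 - 5 = -5/4 kN·m
Load 4 — point force P=17 kN at a=12/5 m (b=L-a=18/5):
  M_4 = Pa(L-x)/L  [x>a] = 17·(12/5)·(6-(9/2))/6 = 51/5 kN·m
Superposition: M = Σ M_i = 329/20 kN·m ≈ 16.450000 kN·m

M(9/2) = 329/20 kN·m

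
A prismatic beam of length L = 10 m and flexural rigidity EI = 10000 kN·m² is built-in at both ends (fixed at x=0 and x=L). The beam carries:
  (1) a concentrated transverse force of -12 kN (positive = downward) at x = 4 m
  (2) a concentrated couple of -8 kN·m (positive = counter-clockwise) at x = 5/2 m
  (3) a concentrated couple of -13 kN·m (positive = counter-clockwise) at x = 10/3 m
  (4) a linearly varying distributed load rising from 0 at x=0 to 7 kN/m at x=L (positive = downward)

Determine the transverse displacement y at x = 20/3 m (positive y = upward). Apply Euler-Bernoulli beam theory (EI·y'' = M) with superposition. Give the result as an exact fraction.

y(20/3) = -44177/7290000 m

Load 1 — point force P=-12 kN at a=4 m (b=L-a=6):
  y_1 = -Pa²(L-x)²(3bL-(3b+a)(L-x))/(6L³EI)  [x>a] = -(-12)·4²·(10-(20/3))²·(3·6·10-(3·6+4)·(10-(20/3)))/(6·10³·10000) = 64/16875 m
Load 2 — applied couple M₀=-8 kN·m at a=5/2 m (b=L-a=15/2):
  y_2 = (R_Ax³/6 - M_Ax²/2 - M₀(x-a)²/2)/EI  [x>a] with R_A=-9/10, M_A=3/2 = ((-9/10)·(20/3)³/6 - (3/2)·(20/3)²/2 - (-8)·((20/3)-(5/2))²/2)/10000 = -1/1200 m
Load 3 — applied couple M₀=-13 kN·m at a=10/3 m (b=L-a=20/3):
  y_3 = (R_Ax³/6 - M_Ax²/2 - M₀(x-a)²/2)/EI  [x>a] with R_A=-26/15, M_A=0 = ((-26/15)·(20/3)³/6 - 0·(20/3)²/2 - (-13)·((20/3)-(10/3))²/2)/10000 = -13/9720 m
Load 4 — triangular load w₀=7 kN/m (0→w₀ over full span):
  y_4 = -w₀x²(L-x)²(x+2L)/(120LEI) = -7·(20/3)²·(10-(20/3))²·((20/3)+2·10)/(120·10·10000) = -28/3645 m
Superposition: y = Σ y_i = -44177/7290000 m ≈ -0.006060 m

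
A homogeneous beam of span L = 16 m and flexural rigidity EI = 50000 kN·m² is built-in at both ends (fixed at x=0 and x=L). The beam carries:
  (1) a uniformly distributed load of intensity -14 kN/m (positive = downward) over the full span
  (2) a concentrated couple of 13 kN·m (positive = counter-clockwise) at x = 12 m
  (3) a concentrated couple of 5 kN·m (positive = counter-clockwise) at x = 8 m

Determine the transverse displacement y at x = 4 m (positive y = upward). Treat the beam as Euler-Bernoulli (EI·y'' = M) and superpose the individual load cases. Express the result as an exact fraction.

y(4) = 1053/40000 m

Load 1 — uniform load w=-14 kN/m over full span:
  y_1 = -wx²(L-x)²/(24EI) = -(-14)·4²·(16-4)²/(24·50000) = 84/3125 m
Load 2 — applied couple M₀=13 kN·m at a=12 m (b=L-a=4):
  y_2 = (R_Ax³/6 - M_Ax²/2)/EI  [x≤a] with R_A=117/128, M_A=65/16 = ((117/128)·4³/6 - (65/16)·4²/2)/50000 = -91/200000 m
Load 3 — applied couple M₀=5 kN·m at a=8 m (b=L-a=8):
  y_3 = (R_Ax³/6 - M_Ax²/2)/EI  [x≤a] with R_A=15/32, M_A=5/4 = ((15/32)·4³/6 - (5/4)·4²/2)/50000 = -1/10000 m
Superposition: y = Σ y_i = 1053/40000 m ≈ 0.026325 m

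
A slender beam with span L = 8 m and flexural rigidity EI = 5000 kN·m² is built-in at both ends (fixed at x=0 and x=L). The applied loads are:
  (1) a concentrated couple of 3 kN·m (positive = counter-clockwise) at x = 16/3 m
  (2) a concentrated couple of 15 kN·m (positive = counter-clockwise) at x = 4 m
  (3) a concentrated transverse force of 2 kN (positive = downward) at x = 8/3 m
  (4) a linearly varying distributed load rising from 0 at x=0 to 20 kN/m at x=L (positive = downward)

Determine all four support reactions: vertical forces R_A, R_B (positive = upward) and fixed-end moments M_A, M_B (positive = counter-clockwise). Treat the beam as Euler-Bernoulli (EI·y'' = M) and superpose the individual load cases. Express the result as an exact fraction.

Load 1 — applied couple M₀=3 kN·m at a=16/3 m (b=L-a=8/3):
  R_A = 6M₀ab/L³ = 6·3·(16/3)·(8/3)/8³ = 1/2 kN
  M_A = M₀b(2a-b)/L² = 3·(8/3)·(2·(16/3)-(8/3))/8² = 1 kN·m
  R_B = -6M₀ab/L³ = -6·3·(16/3)·(8/3)/8³ = -1/2 kN
  M_B = M₀a(2b-a)/L² = 3·(16/3)·(2·(8/3)-(16/3))/8² = 0 kN·m
Load 2 — applied couple M₀=15 kN·m at a=4 m (b=L-a=4):
  R_A = 6M₀ab/L³ = 6·15·4·4/8³ = 45/16 kN
  M_A = M₀b(2a-b)/L² = 15·4·(2·4-4)/8² = 15/4 kN·m
  R_B = -6M₀ab/L³ = -6·15·4·4/8³ = -45/16 kN
  M_B = M₀a(2b-a)/L² = 15·4·(2·4-4)/8² = 15/4 kN·m
Load 3 — point force P=2 kN at a=8/3 m (b=L-a=16/3):
  R_A = Pb²(3a+b)/L³ = 2·(16/3)²·(3·(8/3)+(16/3))/8³ = 40/27 kN
  M_A = Pab²/L² = 2·(8/3)·(16/3)²/8² = 64/27 kN·m
  R_B = Pa²(a+3b)/L³ = 2·(8/3)²·((8/3)+3·(16/3))/8³ = 14/27 kN
  M_B = -Pa²b/L² = -2·(8/3)²·(16/3)/8² = -32/27 kN·m
Load 4 — triangular load w₀=20 kN/m (0→w₀ over full span):
  R_A = 3w₀L/20 = 3·20·8/20 = 24 kN
  M_A = w₀L²/30 = 20·8²/30 = 128/3 kN·m
  R_B = 7w₀L/20 = 7·20·8/20 = 56 kN
  M_B = -w₀L²/20 = -20·8²/20 = -64 kN·m
Superposition: R_A = 12439/432 kN, M_A = 5377/108 kN·m, R_B = 22985/432 kN, M_B = -6635/108 kN·m

R_A = 12439/432 kN, M_A = 5377/108 kN·m, R_B = 22985/432 kN, M_B = -6635/108 kN·m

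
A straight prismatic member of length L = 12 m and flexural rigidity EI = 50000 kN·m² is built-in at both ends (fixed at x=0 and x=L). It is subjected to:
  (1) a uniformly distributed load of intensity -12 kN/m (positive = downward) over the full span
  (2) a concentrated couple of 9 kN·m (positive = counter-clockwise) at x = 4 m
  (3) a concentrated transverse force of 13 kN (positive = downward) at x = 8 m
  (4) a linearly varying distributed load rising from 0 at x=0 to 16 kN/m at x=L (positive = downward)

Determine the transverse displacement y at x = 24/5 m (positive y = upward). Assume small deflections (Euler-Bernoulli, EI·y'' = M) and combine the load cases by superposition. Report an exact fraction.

y(24/5) = 934837/292968750 m

Load 1 — uniform load w=-12 kN/m over full span:
  y_1 = -wx²(L-x)²/(24EI) = -(-12)·(24/5)²·(12-(24/5))²/(24·50000) = 23328/1953125 m
Load 2 — applied couple M₀=9 kN·m at a=4 m (b=L-a=8):
  y_2 = (R_Ax³/6 - M_Ax²/2 - M₀(x-a)²/2)/EI  [x>a] with R_A=1, M_A=0 = (1·(24/5)³/6 - 0·(24/5)²/2 - 9·((24/5)-4)²/2)/50000 = 243/781250 m
Load 3 — point force P=13 kN at a=8 m (b=L-a=4):
  y_3 = -Pb²x²(3aL-(3a+b)x)/(6L³EI)  [x≤a] = -13·4²·(24/5)²·(3·8·12-(3·8+4)·(24/5))/(6·12³·50000) = -1664/1171875 m
Load 4 — triangular load w₀=16 kN/m (0→w₀ over full span):
  y_4 = -w₀x²(L-x)²(x+2L)/(120LEI) = -16·(24/5)²·(12-(24/5))²·((24/5)+2·12)/(120·12·50000) = -373248/48828125 m
Superposition: y = Σ y_i = 934837/292968750 m ≈ 0.003191 m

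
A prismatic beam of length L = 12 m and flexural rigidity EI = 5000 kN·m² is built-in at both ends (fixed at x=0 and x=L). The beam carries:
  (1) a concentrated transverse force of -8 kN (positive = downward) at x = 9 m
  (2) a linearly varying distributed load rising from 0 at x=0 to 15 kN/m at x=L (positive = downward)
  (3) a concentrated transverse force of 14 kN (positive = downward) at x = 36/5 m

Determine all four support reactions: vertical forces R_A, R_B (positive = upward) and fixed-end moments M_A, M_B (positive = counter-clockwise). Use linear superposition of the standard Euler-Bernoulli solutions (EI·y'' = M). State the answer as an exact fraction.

R_A = 15339/500 kN, M_A = 20907/250 kN·m, R_B = 32661/500 kN, M_B = -29673/250 kN·m

Load 1 — point force P=-8 kN at a=9 m (b=L-a=3):
  R_A = Pb²(3a+b)/L³ = (-8)·3²·(3·9+3)/12³ = -5/4 kN
  M_A = Pab²/L² = (-8)·9·3²/12² = -9/2 kN·m
  R_B = Pa²(a+3b)/L³ = (-8)·9²·(9+3·3)/12³ = -27/4 kN
  M_B = -Pa²b/L² = -(-8)·9²·3/12² = 27/2 kN·m
Load 2 — triangular load w₀=15 kN/m (0→w₀ over full span):
  R_A = 3w₀L/20 = 3·15·12/20 = 27 kN
  M_A = w₀L²/30 = 15·12²/30 = 72 kN·m
  R_B = 7w₀L/20 = 7·15·12/20 = 63 kN
  M_B = -w₀L²/20 = -15·12²/20 = -108 kN·m
Load 3 — point force P=14 kN at a=36/5 m (b=L-a=24/5):
  R_A = Pb²(3a+b)/L³ = 14·(24/5)²·(3·(36/5)+(24/5))/12³ = 616/125 kN
  M_A = Pab²/L² = 14·(36/5)·(24/5)²/12² = 2016/125 kN·m
  R_B = Pa²(a+3b)/L³ = 14·(36/5)²·((36/5)+3·(24/5))/12³ = 1134/125 kN
  M_B = -Pa²b/L² = -14·(36/5)²·(24/5)/12² = -3024/125 kN·m
Superposition: R_A = 15339/500 kN, M_A = 20907/250 kN·m, R_B = 32661/500 kN, M_B = -29673/250 kN·m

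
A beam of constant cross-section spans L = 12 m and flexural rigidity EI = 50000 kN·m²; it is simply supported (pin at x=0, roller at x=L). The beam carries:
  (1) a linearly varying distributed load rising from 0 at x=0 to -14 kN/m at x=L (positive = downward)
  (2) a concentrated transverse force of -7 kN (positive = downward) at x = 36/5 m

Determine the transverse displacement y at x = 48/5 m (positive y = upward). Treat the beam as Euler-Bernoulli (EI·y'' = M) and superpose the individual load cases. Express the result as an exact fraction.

y(48/5) = 1293894/48828125 m

Load 1 — triangular load w₀=-14 kN/m (0→w₀ over full span):
  y_1 = -w₀x(7L⁴-10L²x²+3x⁴)/(360LEI) = -(-14)·(48/5)·(7·12⁴-10·12²·(48/5)²+3·(48/5)⁴)/(360·12·50000) = 1152144/48828125 m
Load 2 — point force P=-7 kN at a=36/5 m (b=L-a=24/5):
  y_2 = -Pa(L-x)(2Lx-a²-x²)/(6LEI)  [x>a] = -(-7)·(36/5)·(12-(48/5))·(2·12·(48/5)-(36/5)²-(48/5)²)/(6·12·50000) = 1134/390625 m
Superposition: y = Σ y_i = 1293894/48828125 m ≈ 0.026499 m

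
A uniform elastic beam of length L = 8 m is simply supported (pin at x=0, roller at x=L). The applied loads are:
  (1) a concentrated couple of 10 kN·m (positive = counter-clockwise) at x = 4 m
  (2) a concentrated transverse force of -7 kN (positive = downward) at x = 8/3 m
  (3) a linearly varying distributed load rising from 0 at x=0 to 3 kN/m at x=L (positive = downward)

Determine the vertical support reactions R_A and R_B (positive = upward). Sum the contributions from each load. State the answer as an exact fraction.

R_A = 7/12 kN, R_B = 53/12 kN

Load 1 — applied couple M₀=10 kN·m at a=4 m (b=L-a=4):
  R_A = M₀/L = 10/8 = 5/4 kN
  R_B = -M₀/L = -10/8 = -5/4 kN
Load 2 — point force P=-7 kN at a=8/3 m (b=L-a=16/3):
  R_A = Pb/L = (-7)·(16/3)/8 = -14/3 kN
  R_B = Pa/L = (-7)·(8/3)/8 = -7/3 kN
Load 3 — triangular load w₀=3 kN/m (0→w₀ over full span):
  R_A = w₀L/6 = 3·8/6 = 4 kN
  R_B = w₀L/3 = 3·8/3 = 8 kN
Superposition: R_A = 7/12 kN, R_B = 53/12 kN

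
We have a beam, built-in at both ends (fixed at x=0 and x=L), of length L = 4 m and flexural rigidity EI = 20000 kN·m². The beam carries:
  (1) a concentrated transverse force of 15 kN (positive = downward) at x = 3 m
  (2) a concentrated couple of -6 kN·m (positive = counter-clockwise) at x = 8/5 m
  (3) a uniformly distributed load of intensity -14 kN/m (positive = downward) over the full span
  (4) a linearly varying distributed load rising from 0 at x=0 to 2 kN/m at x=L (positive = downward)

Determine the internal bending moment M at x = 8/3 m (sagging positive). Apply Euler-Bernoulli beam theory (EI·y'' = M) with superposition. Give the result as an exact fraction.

M(8/3) = -41201/32400 kN·m

Load 1 — point force P=15 kN at a=3 m (b=L-a=1):
  M_1 = Pb²(3a+b)x/L³ - Pab²/L²  [x≤a] = 15·1²·(3·3+1)·(8/3)/4³ - 15·3·1²/4² = 55/16 kN·m
Load 2 — applied couple M₀=-6 kN·m at a=8/5 m (b=L-a=12/5):
  M_2 = R_Ax - M_A - M₀  [x>a] with R_A=-54/25, M_A=-18/25 = (-54/25)·(8/3) - (-18/25) - (-6) = 24/25 kN·m
Load 3 — uniform load w=-14 kN/m over full span:
  M_3 = wLx/2 - wL²/12 - wx²/2 = (-14)·4·(8/3)/2 - (-14)·4²/12 - (-14)·(8/3)²/2 = -56/9 kN·m
Load 4 — triangular load w₀=2 kN/m (0→w₀ over full span):
  M_4 = 3w₀Lx/20 - w₀L²/30 - w₀x³/(6L) = 3·2·4·(8/3)/20 - 2·4²/30 - 2·(8/3)³/(6·4) = 224/405 kN·m
Superposition: M = Σ M_i = -41201/32400 kN·m ≈ -1.271636 kN·m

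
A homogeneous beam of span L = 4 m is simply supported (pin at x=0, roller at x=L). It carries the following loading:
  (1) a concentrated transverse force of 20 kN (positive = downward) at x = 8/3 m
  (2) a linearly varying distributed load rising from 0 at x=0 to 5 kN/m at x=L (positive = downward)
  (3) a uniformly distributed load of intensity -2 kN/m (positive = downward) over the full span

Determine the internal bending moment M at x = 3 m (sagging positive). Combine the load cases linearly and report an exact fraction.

Load 1 — point force P=20 kN at a=8/3 m (b=L-a=4/3):
  M_1 = Pa(L-x)/L  [x>a] = 20·(8/3)·(4-3)/4 = 40/3 kN·m
Load 2 — triangular load w₀=5 kN/m (0→w₀ over full span):
  M_2 = w₀Lx/6 - w₀x³/(6L) = 5·4·3/6 - 5·3³/(6·4) = 35/8 kN·m
Load 3 — uniform load w=-2 kN/m over full span:
  M_3 = wx(L-x)/2 = (-2)·3·(4-3)/2 = -3 kN·m
Superposition: M = Σ M_i = 353/24 kN·m ≈ 14.708333 kN·m

M(3) = 353/24 kN·m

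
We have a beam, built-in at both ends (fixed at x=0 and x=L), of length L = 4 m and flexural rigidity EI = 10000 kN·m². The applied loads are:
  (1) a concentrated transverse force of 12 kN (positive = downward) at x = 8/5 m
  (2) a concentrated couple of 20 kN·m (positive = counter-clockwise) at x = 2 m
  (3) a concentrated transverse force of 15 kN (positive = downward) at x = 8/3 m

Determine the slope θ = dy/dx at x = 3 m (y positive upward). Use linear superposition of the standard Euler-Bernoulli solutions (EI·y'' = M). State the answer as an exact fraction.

θ(3) = 6869/15000000 rad

Load 1 — point force P=12 kN at a=8/5 m (b=L-a=12/5):
  θ_1 = Pa²(L-x)(2bL-(3b+a)(L-x))/(2L³EI)  [x>a] = 12·(8/5)²·(4-3)·(2·(12/5)·4-(3·(12/5)+(8/5))·(4-3))/(2·4³·10000) = 39/156250 rad
Load 2 — applied couple M₀=20 kN·m at a=2 m (b=L-a=2):
  θ_2 = (R_Ax²/2 - M_Ax - M₀(x-a))/EI  [x>a] with R_A=15/2, M_A=5 = ((15/2)·3²/2 - 5·3 - 20·(3-2))/10000 = -1/8000 rad
Load 3 — point force P=15 kN at a=8/3 m (b=L-a=4/3):
  θ_3 = Pa²(L-x)(2bL-(3b+a)(L-x))/(2L³EI)  [x>a] = 15·(8/3)²·(4-3)·(2·(4/3)·4-(3·(4/3)+(8/3))·(4-3))/(2·4³·10000) = 1/3000 rad
Superposition: θ = Σ θ_i = 6869/15000000 rad ≈ 0.000458 rad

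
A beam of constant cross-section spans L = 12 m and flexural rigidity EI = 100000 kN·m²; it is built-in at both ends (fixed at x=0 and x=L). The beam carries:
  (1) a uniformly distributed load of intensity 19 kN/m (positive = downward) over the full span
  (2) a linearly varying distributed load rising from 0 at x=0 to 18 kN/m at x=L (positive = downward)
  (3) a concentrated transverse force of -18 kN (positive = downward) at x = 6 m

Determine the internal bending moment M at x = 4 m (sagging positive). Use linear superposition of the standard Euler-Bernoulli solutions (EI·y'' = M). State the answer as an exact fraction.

Load 1 — uniform load w=19 kN/m over full span:
  M_1 = wLx/2 - wL²/12 - wx²/2 = 19·12·4/2 - 19·12²/12 - 19·4²/2 = 76 kN·m
Load 2 — triangular load w₀=18 kN/m (0→w₀ over full span):
  M_2 = 3w₀Lx/20 - w₀L²/30 - w₀x³/(6L) = 3·18·12·4/20 - 18·12²/30 - 18·4³/(6·12) = 136/5 kN·m
Load 3 — point force P=-18 kN at a=6 m (b=L-a=6):
  M_3 = Pb²(3a+b)x/L³ - Pab²/L²  [x≤a] = (-18)·6²·(3·6+6)·4/12³ - (-18)·6·6²/12² = -9 kN·m
Superposition: M = Σ M_i = 471/5 kN·m ≈ 94.200000 kN·m

M(4) = 471/5 kN·m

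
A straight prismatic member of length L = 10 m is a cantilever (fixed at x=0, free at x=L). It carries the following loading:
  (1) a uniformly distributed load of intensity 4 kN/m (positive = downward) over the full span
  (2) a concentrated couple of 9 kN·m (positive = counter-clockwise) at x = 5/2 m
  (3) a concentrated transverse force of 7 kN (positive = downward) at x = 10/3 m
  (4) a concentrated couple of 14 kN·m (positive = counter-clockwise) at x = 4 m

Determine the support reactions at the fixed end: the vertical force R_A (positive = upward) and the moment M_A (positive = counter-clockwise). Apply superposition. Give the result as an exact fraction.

R_A = 47 kN, M_A = 601/3 kN·m

Load 1 — uniform load w=4 kN/m over full span:
  R_A = wL = 4·10 = 40 kN
  M_A = wL²/2 = 4·10²/2 = 200 kN·m
Load 2 — applied couple M₀=9 kN·m at a=5/2 m (b=L-a=15/2):
  R_A = 0 kN
  M_A = -M₀ = -9 kN·m
Load 3 — point force P=7 kN at a=10/3 m (b=L-a=20/3):
  R_A = P = 7 kN
  M_A = Pa = 7·(10/3) = 70/3 kN·m
Load 4 — applied couple M₀=14 kN·m at a=4 m (b=L-a=6):
  R_A = 0 kN
  M_A = -M₀ = -14 kN·m
Superposition: R_A = 47 kN, M_A = 601/3 kN·m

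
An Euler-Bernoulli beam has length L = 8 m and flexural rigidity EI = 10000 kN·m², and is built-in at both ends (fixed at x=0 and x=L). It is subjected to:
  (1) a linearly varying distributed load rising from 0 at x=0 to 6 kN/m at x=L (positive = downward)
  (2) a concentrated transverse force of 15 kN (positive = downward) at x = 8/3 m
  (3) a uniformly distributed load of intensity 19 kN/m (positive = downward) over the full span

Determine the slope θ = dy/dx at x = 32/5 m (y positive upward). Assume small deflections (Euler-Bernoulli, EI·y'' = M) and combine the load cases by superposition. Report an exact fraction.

Load 1 — triangular load w₀=6 kN/m (0→w₀ over full span):
  θ_1 = -w₀(2x(L-x)(L-2x)(x+2L)+x²(L-x)²)/(120LEI) = -6·(2·(32/5)·(8-(32/5))·(8-2·(32/5))·((32/5)+2·8)+(32/5)²·(8-(32/5))²)/(120·8·10000) = 512/390625 rad
Load 2 — point force P=15 kN at a=8/3 m (b=L-a=16/3):
  θ_2 = Pa²(L-x)(2bL-(3b+a)(L-x))/(2L³EI)  [x>a] = 15·(8/3)²·(8-(32/5))·(2·(16/3)·8-(3·(16/3)+(8/3))·(8-(32/5)))/(2·8³·10000) = 26/28125 rad
Load 3 — uniform load w=19 kN/m over full span:
  θ_3 = -wx(L-x)(L-2x)/(12EI) = -19·(32/5)·(8-(32/5))·(8-2·(32/5))/(12·10000) = 608/78125 rad
Superposition: θ = Σ θ_i = 35218/3515625 rad ≈ 0.010018 rad

θ(32/5) = 35218/3515625 rad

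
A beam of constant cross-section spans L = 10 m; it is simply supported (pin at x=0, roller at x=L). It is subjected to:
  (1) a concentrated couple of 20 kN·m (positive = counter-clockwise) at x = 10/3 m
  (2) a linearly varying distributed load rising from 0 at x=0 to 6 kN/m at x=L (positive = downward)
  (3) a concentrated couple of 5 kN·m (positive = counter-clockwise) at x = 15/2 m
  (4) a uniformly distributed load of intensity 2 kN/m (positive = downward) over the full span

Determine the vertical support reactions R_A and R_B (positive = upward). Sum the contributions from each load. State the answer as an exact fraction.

R_A = 45/2 kN, R_B = 55/2 kN

Load 1 — applied couple M₀=20 kN·m at a=10/3 m (b=L-a=20/3):
  R_A = M₀/L = 20/10 = 2 kN
  R_B = -M₀/L = -20/10 = -2 kN
Load 2 — triangular load w₀=6 kN/m (0→w₀ over full span):
  R_A = w₀L/6 = 6·10/6 = 10 kN
  R_B = w₀L/3 = 6·10/3 = 20 kN
Load 3 — applied couple M₀=5 kN·m at a=15/2 m (b=L-a=5/2):
  R_A = M₀/L = 5/10 = 1/2 kN
  R_B = -M₀/L = -5/10 = -1/2 kN
Load 4 — uniform load w=2 kN/m over full span:
  R_A = wL/2 = 2·10/2 = 10 kN
  R_B = wL/2 = 2·10/2 = 10 kN
Superposition: R_A = 45/2 kN, R_B = 55/2 kN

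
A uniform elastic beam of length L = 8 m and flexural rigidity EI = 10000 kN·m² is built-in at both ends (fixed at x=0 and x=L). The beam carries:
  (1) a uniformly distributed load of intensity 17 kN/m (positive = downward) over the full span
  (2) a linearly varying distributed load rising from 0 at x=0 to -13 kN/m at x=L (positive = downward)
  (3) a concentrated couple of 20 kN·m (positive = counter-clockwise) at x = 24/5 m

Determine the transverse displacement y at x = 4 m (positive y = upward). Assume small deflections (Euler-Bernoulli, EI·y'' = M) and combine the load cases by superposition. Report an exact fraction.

y(4) = -39/3125 m

Load 1 — uniform load w=17 kN/m over full span:
  y_1 = -wx²(L-x)²/(24EI) = -17·4²·(8-4)²/(24·10000) = -34/1875 m
Load 2 — triangular load w₀=-13 kN/m (0→w₀ over full span):
  y_2 = -w₀x²(L-x)²(x+2L)/(120LEI) = -(-13)·4²·(8-4)²·(4+2·8)/(120·8·10000) = 13/1875 m
Load 3 — applied couple M₀=20 kN·m at a=24/5 m (b=L-a=16/5):
  y_3 = (R_Ax³/6 - M_Ax²/2)/EI  [x≤a] with R_A=18/5, M_A=32/5 = ((18/5)·4³/6 - (32/5)·4²/2)/10000 = -4/3125 m
Superposition: y = Σ y_i = -39/3125 m ≈ -0.012480 m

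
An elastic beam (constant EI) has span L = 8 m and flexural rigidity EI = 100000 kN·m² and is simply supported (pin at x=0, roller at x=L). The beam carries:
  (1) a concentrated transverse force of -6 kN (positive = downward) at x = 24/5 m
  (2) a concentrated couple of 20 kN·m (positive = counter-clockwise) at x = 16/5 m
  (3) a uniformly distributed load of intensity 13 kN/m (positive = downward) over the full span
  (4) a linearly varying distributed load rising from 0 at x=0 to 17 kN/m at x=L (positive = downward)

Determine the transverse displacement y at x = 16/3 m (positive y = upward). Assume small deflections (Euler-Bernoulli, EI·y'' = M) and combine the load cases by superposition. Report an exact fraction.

y(16/3) = -2634976/284765625 m

Load 1 — point force P=-6 kN at a=24/5 m (b=L-a=16/5):
  y_1 = -Pa(L-x)(2Lx-a²-x²)/(6LEI)  [x>a] = -(-6)·(24/5)·(8-(16/3))·(2·8·(16/3)-(24/5)²-(16/3)²)/(6·8·100000) = 1904/3515625 m
Load 2 — applied couple M₀=20 kN·m at a=16/5 m (b=L-a=24/5):
  y_2 = (M₀x³/(6L)-M₀(x-a)²/2+C₁x)/EI  [x>a] with C₁=M₀(3b²-L²)/(6L)=32/15 = (20·(16/3)³/(6·8)-20·((16/3)-(16/5))²/2+(32/15)·(16/3))/100000 = 368/1265625 m
Load 3 — uniform load w=13 kN/m over full span:
  y_3 = -wx(L³-2Lx²+x³)/(24EI) = -13·(16/3)·(8³-2·8·(16/3)²+(16/3)³)/(24·100000) = -4576/759375 m
Load 4 — triangular load w₀=17 kN/m (0→w₀ over full span):
  y_4 = -w₀x(7L⁴-10L²x²+3x⁴)/(360LEI) = -17·(16/3)·(7·8⁴-10·8²·(16/3)²+3·(16/3)⁴)/(360·8·100000) = -9248/2278125 m
Superposition: y = Σ y_i = -2634976/284765625 m ≈ -0.009253 m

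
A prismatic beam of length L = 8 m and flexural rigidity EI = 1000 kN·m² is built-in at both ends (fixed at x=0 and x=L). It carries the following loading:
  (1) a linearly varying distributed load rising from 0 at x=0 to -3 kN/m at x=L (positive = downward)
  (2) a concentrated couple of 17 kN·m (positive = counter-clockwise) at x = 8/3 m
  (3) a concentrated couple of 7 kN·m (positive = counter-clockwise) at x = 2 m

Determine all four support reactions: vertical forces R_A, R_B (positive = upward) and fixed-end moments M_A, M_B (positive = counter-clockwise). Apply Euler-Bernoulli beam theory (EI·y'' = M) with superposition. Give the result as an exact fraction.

Load 1 — triangular load w₀=-3 kN/m (0→w₀ over full span):
  R_A = 3w₀L/20 = 3·(-3)·8/20 = -18/5 kN
  M_A = w₀L²/30 = (-3)·8²/30 = -32/5 kN·m
  R_B = 7w₀L/20 = 7·(-3)·8/20 = -42/5 kN
  M_B = -w₀L²/20 = -(-3)·8²/20 = 48/5 kN·m
Load 2 — applied couple M₀=17 kN·m at a=8/3 m (b=L-a=16/3):
  R_A = 6M₀ab/L³ = 6·17·(8/3)·(16/3)/8³ = 17/6 kN
  M_A = M₀b(2a-b)/L² = 17·(16/3)·(2·(8/3)-(16/3))/8² = 0 kN·m
  R_B = -6M₀ab/L³ = -6·17·(8/3)·(16/3)/8³ = -17/6 kN
  M_B = M₀a(2b-a)/L² = 17·(8/3)·(2·(16/3)-(8/3))/8² = 17/3 kN·m
Load 3 — applied couple M₀=7 kN·m at a=2 m (b=L-a=6):
  R_A = 6M₀ab/L³ = 6·7·2·6/8³ = 63/64 kN
  M_A = M₀b(2a-b)/L² = 7·6·(2·2-6)/8² = -21/16 kN·m
  R_B = -6M₀ab/L³ = -6·7·2·6/8³ = -63/64 kN
  M_B = M₀a(2b-a)/L² = 7·2·(2·6-2)/8² = 35/16 kN·m
Superposition: R_A = 209/960 kN, M_A = -617/80 kN·m, R_B = -11729/960 kN, M_B = 4189/240 kN·m

R_A = 209/960 kN, M_A = -617/80 kN·m, R_B = -11729/960 kN, M_B = 4189/240 kN·m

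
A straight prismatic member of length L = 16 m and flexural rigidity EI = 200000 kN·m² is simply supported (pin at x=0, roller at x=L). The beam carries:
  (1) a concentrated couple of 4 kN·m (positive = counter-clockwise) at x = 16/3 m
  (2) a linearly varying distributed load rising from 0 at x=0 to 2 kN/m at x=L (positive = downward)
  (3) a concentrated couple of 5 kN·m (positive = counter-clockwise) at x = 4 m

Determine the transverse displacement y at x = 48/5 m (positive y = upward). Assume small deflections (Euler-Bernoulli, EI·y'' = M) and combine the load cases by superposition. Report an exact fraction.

y(48/5) = -6481121/1757812500 m

Load 1 — applied couple M₀=4 kN·m at a=16/3 m (b=L-a=32/3):
  y_1 = (M₀x³/(6L)-M₀(x-a)²/2+C₁x)/EI  [x>a] with C₁=M₀(3b²-L²)/(6L)=32/9 = (4·(48/5)³/(6·16)-4·((48/5)-(16/3))²/2+(32/9)·(48/5))/200000 = 608/3515625 m
Load 2 — triangular load w₀=2 kN/m (0→w₀ over full span):
  y_2 = -w₀x(7L⁴-10L²x²+3x⁴)/(360LEI) = -2·(48/5)·(7·16⁴-10·16²·(48/5)²+3·(48/5)⁴)/(360·16·200000) = -606208/146484375 m
Load 3 — applied couple M₀=5 kN·m at a=4 m (b=L-a=12):
  y_3 = (M₀x³/(6L)-M₀(x-a)²/2+C₁x)/EI  [x>a] with C₁=M₀(3b²-L²)/(6L)=55/6 = (5·(48/5)³/(6·16)-5·((48/5)-4)²/2+(55/6)·(48/5))/200000 = 87/312500 m
Superposition: y = Σ y_i = -6481121/1757812500 m ≈ -0.003687 m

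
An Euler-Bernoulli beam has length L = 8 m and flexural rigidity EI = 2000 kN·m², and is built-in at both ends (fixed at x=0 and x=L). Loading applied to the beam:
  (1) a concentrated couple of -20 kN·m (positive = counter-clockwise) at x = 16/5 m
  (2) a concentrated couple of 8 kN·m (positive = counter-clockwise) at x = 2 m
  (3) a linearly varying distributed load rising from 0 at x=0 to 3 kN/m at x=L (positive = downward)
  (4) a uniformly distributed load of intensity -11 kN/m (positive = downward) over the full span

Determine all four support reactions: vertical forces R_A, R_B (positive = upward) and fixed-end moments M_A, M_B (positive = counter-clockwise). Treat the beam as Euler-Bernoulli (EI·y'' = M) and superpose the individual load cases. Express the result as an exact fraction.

Load 1 — applied couple M₀=-20 kN·m at a=16/5 m (b=L-a=24/5):
  R_A = 6M₀ab/L³ = 6·(-20)·(16/5)·(24/5)/8³ = -18/5 kN
  M_A = M₀b(2a-b)/L² = (-20)·(24/5)·(2·(16/5)-(24/5))/8² = -12/5 kN·m
  R_B = -6M₀ab/L³ = -6·(-20)·(16/5)·(24/5)/8³ = 18/5 kN
  M_B = M₀a(2b-a)/L² = (-20)·(16/5)·(2·(24/5)-(16/5))/8² = -32/5 kN·m
Load 2 — applied couple M₀=8 kN·m at a=2 m (b=L-a=6):
  R_A = 6M₀ab/L³ = 6·8·2·6/8³ = 9/8 kN
  M_A = M₀b(2a-b)/L² = 8·6·(2·2-6)/8² = -3/2 kN·m
  R_B = -6M₀ab/L³ = -6·8·2·6/8³ = -9/8 kN
  M_B = M₀a(2b-a)/L² = 8·2·(2·6-2)/8² = 5/2 kN·m
Load 3 — triangular load w₀=3 kN/m (0→w₀ over full span):
  R_A = 3w₀L/20 = 3·3·8/20 = 18/5 kN
  M_A = w₀L²/30 = 3·8²/30 = 32/5 kN·m
  R_B = 7w₀L/20 = 7·3·8/20 = 42/5 kN
  M_B = -w₀L²/20 = -3·8²/20 = -48/5 kN·m
Load 4 — uniform load w=-11 kN/m over full span:
  R_A = wL/2 = (-11)·8/2 = -44 kN
  M_A = wL²/12 = (-11)·8²/12 = -176/3 kN·m
  R_B = wL/2 = (-11)·8/2 = -44 kN
  M_B = -wL²/12 = -(-11)·8²/12 = 176/3 kN·m
Superposition: R_A = -343/8 kN, M_A = -337/6 kN·m, R_B = -265/8 kN, M_B = 271/6 kN·m

R_A = -343/8 kN, M_A = -337/6 kN·m, R_B = -265/8 kN, M_B = 271/6 kN·m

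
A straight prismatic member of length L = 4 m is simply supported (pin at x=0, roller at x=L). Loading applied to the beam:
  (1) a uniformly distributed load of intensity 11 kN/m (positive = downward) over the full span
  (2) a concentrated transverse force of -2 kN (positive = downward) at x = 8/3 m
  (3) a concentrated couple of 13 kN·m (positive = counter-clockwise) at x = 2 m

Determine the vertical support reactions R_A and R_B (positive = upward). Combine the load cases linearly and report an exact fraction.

R_A = 295/12 kN, R_B = 209/12 kN

Load 1 — uniform load w=11 kN/m over full span:
  R_A = wL/2 = 11·4/2 = 22 kN
  R_B = wL/2 = 11·4/2 = 22 kN
Load 2 — point force P=-2 kN at a=8/3 m (b=L-a=4/3):
  R_A = Pb/L = (-2)·(4/3)/4 = -2/3 kN
  R_B = Pa/L = (-2)·(8/3)/4 = -4/3 kN
Load 3 — applied couple M₀=13 kN·m at a=2 m (b=L-a=2):
  R_A = M₀/L = 13/4 kN
  R_B = -M₀/L = -13/4 kN
Superposition: R_A = 295/12 kN, R_B = 209/12 kN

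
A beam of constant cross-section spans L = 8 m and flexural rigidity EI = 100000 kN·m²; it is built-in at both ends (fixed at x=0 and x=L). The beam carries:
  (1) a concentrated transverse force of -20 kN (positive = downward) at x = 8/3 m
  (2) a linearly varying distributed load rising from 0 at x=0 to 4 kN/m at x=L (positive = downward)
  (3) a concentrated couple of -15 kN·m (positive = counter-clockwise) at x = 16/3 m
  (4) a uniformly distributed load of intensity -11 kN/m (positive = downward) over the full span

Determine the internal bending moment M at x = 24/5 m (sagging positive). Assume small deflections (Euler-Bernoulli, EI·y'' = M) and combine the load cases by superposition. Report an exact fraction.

Load 1 — point force P=-20 kN at a=8/3 m (b=L-a=16/3):
  M_1 = Pa²(a+3b)(L-x)/L³ - Pa²b/L²  [x>a] = (-20)·(8/3)²·((8/3)+3·(16/3))·(8-(24/5))/8³ - (-20)·(8/3)²·(16/3)/8² = -128/27 kN·m
Load 2 — triangular load w₀=4 kN/m (0→w₀ over full span):
  M_2 = 3w₀Lx/20 - w₀L²/30 - w₀x³/(6L) = 3·4·8·(24/5)/20 - 4·8²/30 - 4·(24/5)³/(6·8) = 1984/375 kN·m
Load 3 — applied couple M₀=-15 kN·m at a=16/3 m (b=L-a=8/3):
  M_3 = R_Ax - M_A  [x≤a] with R_A=-5/2, M_A=-5 = (-5/2)·(24/5) - (-5) = -7 kN·m
Load 4 — uniform load w=-11 kN/m over full span:
  M_4 = wLx/2 - wL²/12 - wx²/2 = (-11)·8·(24/5)/2 - (-11)·8²/12 - (-11)·(24/5)²/2 = -1936/75 kN·m
Superposition: M = Σ M_i = -108889/3375 kN·m ≈ -32.263407 kN·m

M(24/5) = -108889/3375 kN·m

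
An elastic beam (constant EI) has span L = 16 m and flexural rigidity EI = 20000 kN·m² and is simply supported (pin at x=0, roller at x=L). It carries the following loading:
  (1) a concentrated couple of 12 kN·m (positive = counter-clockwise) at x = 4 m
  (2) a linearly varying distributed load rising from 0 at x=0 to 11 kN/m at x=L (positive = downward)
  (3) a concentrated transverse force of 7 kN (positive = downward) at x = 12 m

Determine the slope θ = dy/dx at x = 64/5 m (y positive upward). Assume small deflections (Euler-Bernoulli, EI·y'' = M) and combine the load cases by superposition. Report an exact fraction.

Load 1 — applied couple M₀=12 kN·m at a=4 m (b=L-a=12):
  θ_1 = (M₀x²/(2L)-M₀(x-a)+C₁)/EI  [x>a] with C₁=M₀(3b²-L²)/(6L)=22 = (12·(64/5)²/(2·16)-12·((64/5)-4)+22)/20000 = -277/250000 rad
Load 2 — triangular load w₀=11 kN/m (0→w₀ over full span):
  θ_2 = -w₀(7L⁴-30L²x²+15x⁴)/(360LEI) = -11·(7·16⁴-30·16²·(64/5)²+15·(64/5)⁴)/(360·16·20000) = 133232/3515625 rad
Load 3 — point force P=7 kN at a=12 m (b=L-a=4):
  θ_3 = -Pa(2L²-6Lx+3x²+a²)/(6LEI)  [x>a] = -7·12·(2·16²-6·16·(64/5)+3·(64/5)²+12²)/(6·16·20000) = 889/250000 rad
Superposition: θ = Σ θ_i = 567353/14062500 rad ≈ 0.040345 rad

θ(64/5) = 567353/14062500 rad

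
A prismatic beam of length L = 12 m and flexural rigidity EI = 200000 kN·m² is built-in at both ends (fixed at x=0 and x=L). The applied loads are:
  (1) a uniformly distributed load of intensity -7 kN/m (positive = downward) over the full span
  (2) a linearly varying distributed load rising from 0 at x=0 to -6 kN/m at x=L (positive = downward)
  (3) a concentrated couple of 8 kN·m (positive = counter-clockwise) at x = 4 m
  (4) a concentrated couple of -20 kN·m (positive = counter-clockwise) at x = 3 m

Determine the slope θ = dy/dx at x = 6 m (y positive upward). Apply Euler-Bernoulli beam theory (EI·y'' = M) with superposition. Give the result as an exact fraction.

θ(6) = 183/4000000 rad

Load 1 — uniform load w=-7 kN/m over full span:
  θ_1 = -wx(L-x)(L-2x)/(12EI) = -(-7)·6·(12-6)·(12-2·6)/(12·200000) = 0 rad
Load 2 — triangular load w₀=-6 kN/m (0→w₀ over full span):
  θ_2 = -w₀(2x(L-x)(L-2x)(x+2L)+x²(L-x)²)/(120LEI) = -(-6)·(2·6·(12-6)·(12-2·6)·(6+2·12)+6²·(12-6)²)/(120·12·200000) = 27/1000000 rad
Load 3 — applied couple M₀=8 kN·m at a=4 m (b=L-a=8):
  θ_3 = (R_Ax²/2 - M_Ax - M₀(x-a))/EI  [x>a] with R_A=8/9, M_A=0 = ((8/9)·6²/2 - 0·6 - 8·(6-4))/200000 = 0 rad
Load 4 — applied couple M₀=-20 kN·m at a=3 m (b=L-a=9):
  θ_4 = (R_Ax²/2 - M_Ax - M₀(x-a))/EI  [x>a] with R_A=-15/8, M_A=15/4 = ((-15/8)·6²/2 - (15/4)·6 - (-20)·(6-3))/200000 = 3/160000 rad
Superposition: θ = Σ θ_i = 183/4000000 rad ≈ 0.000046 rad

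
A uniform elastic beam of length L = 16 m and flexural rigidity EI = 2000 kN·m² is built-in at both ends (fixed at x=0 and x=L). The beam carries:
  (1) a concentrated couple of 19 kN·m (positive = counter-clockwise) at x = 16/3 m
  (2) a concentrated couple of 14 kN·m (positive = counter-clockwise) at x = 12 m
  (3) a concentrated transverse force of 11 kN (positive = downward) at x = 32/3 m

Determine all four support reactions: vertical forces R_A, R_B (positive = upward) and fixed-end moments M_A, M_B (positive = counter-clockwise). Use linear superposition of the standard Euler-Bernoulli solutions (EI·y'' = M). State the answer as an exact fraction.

Load 1 — applied couple M₀=19 kN·m at a=16/3 m (b=L-a=32/3):
  R_A = 6M₀ab/L³ = 6·19·(16/3)·(32/3)/16³ = 19/12 kN
  M_A = M₀b(2a-b)/L² = 19·(32/3)·(2·(16/3)-(32/3))/16² = 0 kN·m
  R_B = -6M₀ab/L³ = -6·19·(16/3)·(32/3)/16³ = -19/12 kN
  M_B = M₀a(2b-a)/L² = 19·(16/3)·(2·(32/3)-(16/3))/16² = 19/3 kN·m
Load 2 — applied couple M₀=14 kN·m at a=12 m (b=L-a=4):
  R_A = 6M₀ab/L³ = 6·14·12·4/16³ = 63/64 kN
  M_A = M₀b(2a-b)/L² = 14·4·(2·12-4)/16² = 35/8 kN·m
  R_B = -6M₀ab/L³ = -6·14·12·4/16³ = -63/64 kN
  M_B = M₀a(2b-a)/L² = 14·12·(2·4-12)/16² = -21/8 kN·m
Load 3 — point force P=11 kN at a=32/3 m (b=L-a=16/3):
  R_A = Pb²(3a+b)/L³ = 11·(16/3)²·(3·(32/3)+(16/3))/16³ = 77/27 kN
  M_A = Pab²/L² = 11·(32/3)·(16/3)²/16² = 352/27 kN·m
  R_B = Pa²(a+3b)/L³ = 11·(32/3)²·((32/3)+3·(16/3))/16³ = 220/27 kN
  M_B = -Pa²b/L² = -11·(32/3)²·(16/3)/16² = -704/27 kN·m
Superposition: R_A = 9365/1728 kN, M_A = 3761/216 kN·m, R_B = 9643/1728 kN, M_B = -4831/216 kN·m

R_A = 9365/1728 kN, M_A = 3761/216 kN·m, R_B = 9643/1728 kN, M_B = -4831/216 kN·m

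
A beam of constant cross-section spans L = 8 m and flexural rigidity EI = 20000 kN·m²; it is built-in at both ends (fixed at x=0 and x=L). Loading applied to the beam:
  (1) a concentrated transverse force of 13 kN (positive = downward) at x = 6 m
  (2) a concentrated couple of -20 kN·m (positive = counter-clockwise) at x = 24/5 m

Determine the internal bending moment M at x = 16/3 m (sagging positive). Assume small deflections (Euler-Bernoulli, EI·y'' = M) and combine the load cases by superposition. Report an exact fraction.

M(16/3) = 1579/120 kN·m

Load 1 — point force P=13 kN at a=6 m (b=L-a=2):
  M_1 = Pb²(3a+b)x/L³ - Pab²/L²  [x≤a] = 13·2²·(3·6+2)·(16/3)/8³ - 13·6·2²/8² = 143/24 kN·m
Load 2 — applied couple M₀=-20 kN·m at a=24/5 m (b=L-a=16/5):
  M_2 = R_Ax - M_A - M₀  [x>a] with R_A=-18/5, M_A=-32/5 = (-18/5)·(16/3) - (-32/5) - (-20) = 36/5 kN·m
Superposition: M = Σ M_i = 1579/120 kN·m ≈ 13.158333 kN·m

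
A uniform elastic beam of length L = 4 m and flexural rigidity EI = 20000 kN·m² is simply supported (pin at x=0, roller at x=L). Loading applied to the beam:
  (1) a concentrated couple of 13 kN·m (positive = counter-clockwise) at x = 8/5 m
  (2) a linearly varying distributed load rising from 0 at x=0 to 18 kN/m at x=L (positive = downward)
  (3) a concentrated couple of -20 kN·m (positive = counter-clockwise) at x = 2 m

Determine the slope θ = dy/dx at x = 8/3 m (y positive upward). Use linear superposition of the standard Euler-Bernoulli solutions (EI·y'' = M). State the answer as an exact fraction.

θ(8/3) = 2719/6750000 rad

Load 1 — applied couple M₀=13 kN·m at a=8/5 m (b=L-a=12/5):
  θ_1 = (M₀x²/(2L)-M₀(x-a)+C₁)/EI  [x>a] with C₁=M₀(3b²-L²)/(6L)=52/75 = (13·(8/3)²/(2·4)-13·((8/3)-(8/5))+(52/75))/20000 = -91/1125000 rad
Load 2 — triangular load w₀=18 kN/m (0→w₀ over full span):
  θ_2 = -w₀(7L⁴-30L²x²+15x⁴)/(360LEI) = -18·(7·4⁴-30·4²·(8/3)²+15·(8/3)⁴)/(360·4·20000) = 91/168750 rad
Load 3 — applied couple M₀=-20 kN·m at a=2 m (b=L-a=2):
  θ_3 = (M₀x²/(2L)-M₀(x-a)+C₁)/EI  [x>a] with C₁=M₀(3b²-L²)/(6L)=10/3 = ((-20)·(8/3)²/(2·4)-(-20)·((8/3)-2)+(10/3))/20000 = -1/18000 rad
Superposition: θ = Σ θ_i = 2719/6750000 rad ≈ 0.000403 rad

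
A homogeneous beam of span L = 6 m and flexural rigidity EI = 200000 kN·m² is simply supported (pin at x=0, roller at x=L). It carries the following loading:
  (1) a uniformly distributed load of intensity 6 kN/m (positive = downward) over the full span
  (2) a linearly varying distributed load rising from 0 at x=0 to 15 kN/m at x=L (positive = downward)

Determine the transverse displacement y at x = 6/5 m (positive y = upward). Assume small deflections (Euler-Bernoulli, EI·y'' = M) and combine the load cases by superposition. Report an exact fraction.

y(6/5) = -25677/39062500 m

Load 1 — uniform load w=6 kN/m over full span:
  y_1 = -wx(L³-2Lx²+x³)/(24EI) = -6·(6/5)·(6³-2·6·(6/5)²+(6/5)³)/(24·200000) = -2349/7812500 m
Load 2 — triangular load w₀=15 kN/m (0→w₀ over full span):
  y_2 = -w₀x(7L⁴-10L²x²+3x⁴)/(360LEI) = -15·(6/5)·(7·6⁴-10·6²·(6/5)²+3·(6/5)⁴)/(360·6·200000) = -3483/9765625 m
Superposition: y = Σ y_i = -25677/39062500 m ≈ -0.000657 m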